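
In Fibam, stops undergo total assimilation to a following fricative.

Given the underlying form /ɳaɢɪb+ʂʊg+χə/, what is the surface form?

/b/ is the segment targeted by the rule; it sits immediately before /ʂ/, so it assimilates completely and surfaces as [ʂ].
At the second juncture, /g/ likewise becomes [χ] adjacent to /χ/.

[ɳaɢɪʂʂʊχχə]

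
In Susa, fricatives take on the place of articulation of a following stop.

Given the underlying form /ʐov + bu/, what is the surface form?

The rule targets /v/ (voiced labiodental fricative), which sits before the trigger /b/ (bilabial).
Changing only its place to bilabial gives [β] — the voiced bilabial fricative.

[ʐoβbu]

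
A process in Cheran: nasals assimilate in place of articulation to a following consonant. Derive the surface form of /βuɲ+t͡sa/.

The rule targets /ɲ/ (voiced palatal nasal), which sits before the trigger /t͡s/ (alveolar).
A voiced alveolar nasal is [n], so the surface segment is [n].

[βunt͡sa]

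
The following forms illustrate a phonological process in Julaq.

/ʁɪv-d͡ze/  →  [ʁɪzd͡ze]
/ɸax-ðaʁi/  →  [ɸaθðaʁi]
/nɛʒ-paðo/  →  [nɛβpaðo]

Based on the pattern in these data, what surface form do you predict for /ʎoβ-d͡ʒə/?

The data show regressive place assimilation: /v/ → [z] before /d͡z/; /x/ → [θ] before /ð/; /ʒ/ → [β] before /p/. In each pair only place changes, matching the following consonant, while manner and voice stay constant.
/β/ is a voiced bilabial fricative. The following trigger /d͡ʒ/ is postalveolar, so /β/ must become postalveolar as well.
A voiced postalveolar fricative is [ʒ], so the surface segment is [ʒ].

[ʎoʒd͡ʒə]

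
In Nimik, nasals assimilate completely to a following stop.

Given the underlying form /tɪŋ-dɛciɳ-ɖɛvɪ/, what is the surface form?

[tɪddɛciɖɖɛvɪ]

/ŋ/ is the segment targeted by the rule; it sits immediately before /d/, so it assimilates completely and surfaces as [d].
At the second juncture, /ɳ/ likewise becomes [ɖ] adjacent to /ɖ/.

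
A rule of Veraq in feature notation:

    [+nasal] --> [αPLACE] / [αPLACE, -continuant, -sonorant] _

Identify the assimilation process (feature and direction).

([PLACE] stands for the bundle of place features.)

progressive place assimilation

The shared variable α links the value of the place features (abbreviated [PLACE]) on the target to the same value on the neighbouring segment, so place is the feature that assimilates.
Since the environment is written before the underscore, the trigger precedes the target; the direction is progressive.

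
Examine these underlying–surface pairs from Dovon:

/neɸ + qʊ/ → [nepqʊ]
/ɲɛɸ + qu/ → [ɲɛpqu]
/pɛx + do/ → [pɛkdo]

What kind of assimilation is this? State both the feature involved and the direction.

Comparing underlying and surface forms, /ɸ/ → [p] is the alternation; the neighbouring /q/ is constant.
The change fricative → stop matches the manner of the following /q/, identifying this as manner assimilation.
Place and voice are unchanged, so the assimilation is partial, not total.
The same holds elsewhere in the data: /x/ → [k] before /d/ (fricative → stop, matching a stop) — only manner changes, and always toward the following segment.
Since the segment that changes precedes the conditioning segment, the assimilation is regressive.

regressive manner assimilation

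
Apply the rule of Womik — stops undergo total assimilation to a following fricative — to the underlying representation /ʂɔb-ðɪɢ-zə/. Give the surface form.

[ʂɔððɪzzə]

/b/ is the segment targeted by the rule; it sits immediately before /ð/, so it assimilates completely and surfaces as [ð].
The same rule applies at the second boundary: /ɢ/ → [z] next to /z/.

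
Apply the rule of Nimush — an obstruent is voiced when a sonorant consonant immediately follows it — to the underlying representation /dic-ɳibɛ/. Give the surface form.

/c/ is a voiceless palatal stop. The following trigger /ɳ/ is voiced, so /c/ must become voiced as well.
The voiced palatal stop is [ɟ], so /c/ → [ɟ].

[diɟɳibɛ]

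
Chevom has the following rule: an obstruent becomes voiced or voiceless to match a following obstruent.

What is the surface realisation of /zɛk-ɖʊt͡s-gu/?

[zɛgɖʊd͡zgu]

The rule targets /k/ (voiceless velar stop), which sits before the trigger /ɖ/ (voiced).
The voiced velar stop is [g], so /k/ → [g].
At the second juncture, /t͡s/ likewise becomes [d͡z] adjacent to /g/.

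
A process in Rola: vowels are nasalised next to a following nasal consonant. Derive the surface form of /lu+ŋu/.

[lũŋu]

/u/ sits next to the nasal /ŋ/ and is therefore nasalised to [ũ].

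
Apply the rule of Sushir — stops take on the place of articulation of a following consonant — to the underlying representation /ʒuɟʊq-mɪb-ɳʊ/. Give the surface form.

/q/ is a voiceless uvular stop. The following trigger /m/ is bilabial, so /q/ must become bilabial as well.
Changing only its place to bilabial gives [p] — the voiceless bilabial stop.
At the second juncture, /b/ likewise becomes [ɖ] adjacent to /ɳ/.

[ʒuɟʊpmɪɖɳʊ]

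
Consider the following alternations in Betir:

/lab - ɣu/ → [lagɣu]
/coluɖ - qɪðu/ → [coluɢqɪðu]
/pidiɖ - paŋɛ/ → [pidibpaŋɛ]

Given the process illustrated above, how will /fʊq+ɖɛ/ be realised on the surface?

[fʊʈɖɛ]

The data show regressive place assimilation: /b/ → [g] before /ɣ/; /ɖ/ → [ɢ] before /q/; /ɖ/ → [b] before /p/. In each pair only place changes, matching the following consonant, while manner and voice stay constant.
/q/ is a voiceless uvular stop. The following trigger /ɖ/ is retroflex, so /q/ must become retroflex as well.
The voiceless retroflex stop is [ʈ], so /q/ → [ʈ].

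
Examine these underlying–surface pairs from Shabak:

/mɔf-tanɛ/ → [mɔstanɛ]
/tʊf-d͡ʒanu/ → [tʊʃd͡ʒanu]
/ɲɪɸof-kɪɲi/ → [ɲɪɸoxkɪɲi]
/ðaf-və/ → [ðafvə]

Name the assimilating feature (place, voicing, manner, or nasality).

place

Comparing underlying and surface forms, /f/ → [s] is the alternation; the neighbouring /t/ is constant.
/f/ is labiodental while /t/ is alveolar; the output [s] is alveolar, matching the trigger — so the feature that spreads is place.
The other alternating forms pattern the same way: /f/ → [ʃ] before /d͡ʒ/ (labiodental → postalveolar, matching postalveolar); /f/ → [x] before /k/ (labiodental → velar, matching velar) — only place changes, and always toward the following segment.
Nothing changes in [ðafvə]: there the adjacent consonants already agree in place (/f/ and /v/ are both labiodental), so this form is consistent with the same rule.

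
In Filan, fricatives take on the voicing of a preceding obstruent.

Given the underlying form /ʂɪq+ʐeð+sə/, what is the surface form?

[ʂɪqʂeðzə]

The rule targets /ʐ/ (voiced retroflex fricative), which sits after the trigger /q/ (voiceless).
Changing only its voicing to voiceless gives [ʂ] — the voiceless retroflex fricative.
At the second juncture, /s/ likewise becomes [z] adjacent to /ð/.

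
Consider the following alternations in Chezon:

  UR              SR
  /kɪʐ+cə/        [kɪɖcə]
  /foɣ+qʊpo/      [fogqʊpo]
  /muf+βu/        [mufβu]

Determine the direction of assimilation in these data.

Comparing underlying and surface forms, /ʐ/ → [ɖ] is the alternation; the neighbouring /c/ is constant.
The change fricative → stop matches the manner of the following /c/, identifying this as manner assimilation.
The other alternating form patterns the same way: /ɣ/ → [g] before /q/ (fricative → stop, matching a stop) — only manner changes, and always toward the following segment.
Nothing changes in [mufβu]: there the adjacent consonants already agree in manner (/f/ and /β/ are both fricatives), so this form is consistent with the same rule.
Since the segment that changes precedes the conditioning segment, the assimilation is regressive.

regressive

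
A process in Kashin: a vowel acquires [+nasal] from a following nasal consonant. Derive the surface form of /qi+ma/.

/i/ sits next to the nasal /m/ and is therefore nasalised to [ĩ].

[qĩma]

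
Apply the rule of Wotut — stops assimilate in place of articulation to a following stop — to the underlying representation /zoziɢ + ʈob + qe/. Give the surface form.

[zoziɖʈoɢqe]

/ɢ/ is a voiced uvular stop. The following trigger /ʈ/ is retroflex, so /ɢ/ must become retroflex as well.
The voiced retroflex stop is [ɖ], so /ɢ/ → [ɖ].
The same rule applies at the second boundary: /b/ → [ɢ] next to /q/.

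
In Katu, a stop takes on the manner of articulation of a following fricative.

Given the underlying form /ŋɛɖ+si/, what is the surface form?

[ŋɛʐsi]

/ɖ/ is a voiced retroflex stop. The following trigger /s/ is a fricative, so /ɖ/ must become a fricative as well.
The voiced retroflex fricative is [ʐ], so /ɖ/ → [ʐ].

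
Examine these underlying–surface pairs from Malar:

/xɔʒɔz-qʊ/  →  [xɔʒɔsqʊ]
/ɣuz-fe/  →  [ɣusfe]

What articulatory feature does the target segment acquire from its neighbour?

The segment that alternates is /z/, which surfaces as [s] when adjacent to /q/.
/z/ is voiced while /q/ is voiceless; the output [s] is voiceless, matching the trigger — so the feature that spreads is voicing.
The same holds elsewhere in the data: /z/ → [s] before /f/ (voiced → voiceless, matching voiceless) — only voicing changes, and always toward the following segment.

voicing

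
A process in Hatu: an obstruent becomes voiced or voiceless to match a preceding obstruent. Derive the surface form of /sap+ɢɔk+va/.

/ɢ/ is a voiced uvular stop. The preceding trigger /p/ is voiceless, so /ɢ/ must become voiceless as well.
Changing only its voicing to voiceless gives [q] — the voiceless uvular stop.
The same rule applies at the second boundary: /v/ → [f] next to /k/.

[sapqɔkfa]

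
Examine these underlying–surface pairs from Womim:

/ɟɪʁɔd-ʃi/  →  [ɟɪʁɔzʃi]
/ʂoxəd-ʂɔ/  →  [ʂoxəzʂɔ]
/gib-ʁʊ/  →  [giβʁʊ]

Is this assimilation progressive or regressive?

regressive

Comparing underlying and surface forms, /d/ → [z] is the alternation; the neighbouring /ʃ/ is constant.
The change stop → fricative matches the manner of the following /ʃ/, identifying this as manner assimilation.
The same holds elsewhere in the data: /d/ → [z] before /ʂ/ (stop → fricative, matching a fricative); /b/ → [β] before /ʁ/ (stop → fricative, matching a fricative) — only manner changes, and always toward the following segment.
The trigger is the following segment, so the direction is regressive (anticipatory).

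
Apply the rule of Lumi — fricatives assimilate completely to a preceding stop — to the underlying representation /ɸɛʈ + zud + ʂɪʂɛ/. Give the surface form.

/z/ is the segment targeted by the rule; it sits immediately after /ʈ/, so it assimilates completely and surfaces as [ʈ].
The same rule applies at the second boundary: /ʂ/ → [d] next to /d/.

[ɸɛʈʈuddɪʂɛ]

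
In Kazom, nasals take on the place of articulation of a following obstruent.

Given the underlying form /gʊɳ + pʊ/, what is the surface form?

[gʊmpʊ]

/ɳ/ is a voiced retroflex nasal. The following trigger /p/ is bilabial, so /ɳ/ must become bilabial as well.
The voiced bilabial nasal is [m], so /ɳ/ → [m].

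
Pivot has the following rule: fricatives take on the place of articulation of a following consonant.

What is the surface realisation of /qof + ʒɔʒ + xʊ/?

/f/ is a voiceless labiodental fricative. The following trigger /ʒ/ is postalveolar, so /f/ must become postalveolar as well.
A voiceless postalveolar fricative is [ʃ], so the surface segment is [ʃ].
The same rule applies at the second boundary: /ʒ/ → [ɣ] next to /x/.

[qoʃʒɔɣxʊ]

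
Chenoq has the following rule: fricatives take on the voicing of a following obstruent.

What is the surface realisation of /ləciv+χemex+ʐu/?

The rule targets /v/ (voiced labiodental fricative), which sits before the trigger /χ/ (voiceless).
Changing only its voicing to voiceless gives [f] — the voiceless labiodental fricative.
The same rule applies at the second boundary: /x/ → [ɣ] next to /ʐ/.

[ləcifχemeɣʐu]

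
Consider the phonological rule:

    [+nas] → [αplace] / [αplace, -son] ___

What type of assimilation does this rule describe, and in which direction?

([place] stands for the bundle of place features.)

The rule copies the place features (abbreviated [place]) from the environment onto the target, so the assimilating feature is place.
The conditioning segment sits to the left of the focus bar, meaning the trigger precedes the segment that changes — progressive assimilation.

progressive place assimilation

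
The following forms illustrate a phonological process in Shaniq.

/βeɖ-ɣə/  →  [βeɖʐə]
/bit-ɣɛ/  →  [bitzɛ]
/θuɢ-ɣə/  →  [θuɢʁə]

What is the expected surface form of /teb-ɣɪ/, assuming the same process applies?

[tebβɪ]

The data show progressive place assimilation: /ɣ/ → [ʐ] after /ɖ/; /ɣ/ → [z] after /t/; /ɣ/ → [ʁ] after /ɢ/. In each pair only place changes, matching the preceding consonant, while manner and voice stay constant.
The rule targets /ɣ/ (voiced velar fricative), which sits after the trigger /b/ (bilabial).
The voiced bilabial fricative is [β], so /ɣ/ → [β].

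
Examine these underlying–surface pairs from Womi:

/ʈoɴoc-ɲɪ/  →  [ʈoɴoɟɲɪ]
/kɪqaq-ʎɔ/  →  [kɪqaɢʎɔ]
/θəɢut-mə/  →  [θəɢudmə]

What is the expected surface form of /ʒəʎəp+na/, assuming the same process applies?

The data show regressive voicing assimilation: /c/ → [ɟ] before /ɲ/; /q/ → [ɢ] before /ʎ/; /t/ → [d] before /m/. In each pair only voicing changes, matching the following consonant, while place and manner stay constant.
The rule targets /p/ (voiceless bilabial stop), which sits before the trigger /n/ (voiced).
A voiced bilabial stop is [b], so the surface segment is [b].

[ʒəʎəbna]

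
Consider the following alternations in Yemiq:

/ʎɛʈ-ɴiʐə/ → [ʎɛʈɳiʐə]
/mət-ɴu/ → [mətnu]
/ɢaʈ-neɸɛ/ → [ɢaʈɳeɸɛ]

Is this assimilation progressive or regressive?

progressive

Underlying /ɴ/ is realised as [ɳ] next to /ʈ/; /ʈ/ itself does not change.
The change uvular → retroflex matches the place of the preceding /ʈ/, identifying this as place assimilation.
The other alternating forms pattern the same way: /ɴ/ → [n] after /t/ (uvular → alveolar, matching alveolar); /n/ → [ɳ] after /ʈ/ (alveolar → retroflex, matching retroflex) — only place changes, and always toward the preceding segment.
The trigger is the preceding segment, so the direction is progressive (perseverative).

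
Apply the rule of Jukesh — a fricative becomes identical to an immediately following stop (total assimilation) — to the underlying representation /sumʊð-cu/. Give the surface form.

[sumʊccu]

/ð/ is the segment targeted by the rule; it sits immediately before /c/, so it assimilates completely and surfaces as [c].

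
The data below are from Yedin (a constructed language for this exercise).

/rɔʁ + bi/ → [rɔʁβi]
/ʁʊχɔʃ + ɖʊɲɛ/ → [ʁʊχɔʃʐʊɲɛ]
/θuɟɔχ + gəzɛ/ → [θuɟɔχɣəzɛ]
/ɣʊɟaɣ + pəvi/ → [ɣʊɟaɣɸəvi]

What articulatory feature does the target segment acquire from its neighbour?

The segment that alternates is /b/, which surfaces as [β] when adjacent to /ʁ/.
/b/ is a stop while /ʁ/ is a fricative; the output [β] is a fricative, matching the trigger — so the feature that spreads is manner.
The other alternating forms pattern the same way: /ɖ/ → [ʐ] after /ʃ/ (stop → fricative, matching a fricative); /g/ → [ɣ] after /χ/ (stop → fricative, matching a fricative); /p/ → [ɸ] after /ɣ/ (stop → fricative, matching a fricative) — only manner changes, and always toward the preceding segment.

manner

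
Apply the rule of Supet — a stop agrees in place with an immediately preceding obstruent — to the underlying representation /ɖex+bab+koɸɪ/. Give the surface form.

[ɖexgabpoɸɪ]

/b/ is a voiced bilabial stop. The preceding trigger /x/ is velar, so /b/ must become velar as well.
Changing only its place to velar gives [g] — the voiced velar stop.
The same rule applies at the second boundary: /k/ → [p] next to /b/.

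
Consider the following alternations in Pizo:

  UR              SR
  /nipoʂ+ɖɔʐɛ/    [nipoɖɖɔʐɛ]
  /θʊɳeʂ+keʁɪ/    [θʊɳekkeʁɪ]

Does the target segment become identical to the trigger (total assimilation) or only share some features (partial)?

total assimilation

Underlying /ʂ/ is realised as [ɖ] next to /ɖ/; /ɖ/ itself does not change.
The output [ɖ] is identical to the trigger /ɖ/ — every feature (place, manner, voicing) has been copied — so this is total assimilation.
The remaining alternation confirms this: /ʂ/ → [k] before /k/ — in each case the output is a copy of the following consonant.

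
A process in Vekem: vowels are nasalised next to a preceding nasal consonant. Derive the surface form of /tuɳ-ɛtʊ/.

The vowel /ɛ/ is adjacent to the preceding nasal /ɳ/, so it acquires [+nasal] and surfaces as [ɛ̃].

[tuɳɛ̃tʊ]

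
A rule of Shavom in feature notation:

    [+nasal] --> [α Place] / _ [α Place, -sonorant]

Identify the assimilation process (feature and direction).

regressive place assimilation

The shared variable α links the value of the place features (abbreviated [Place]) on the target to the same value on the neighbouring segment, so place is the feature that assimilates.
The conditioning segment sits to the right of the focus bar, meaning the trigger follows the segment that changes — regressive assimilation.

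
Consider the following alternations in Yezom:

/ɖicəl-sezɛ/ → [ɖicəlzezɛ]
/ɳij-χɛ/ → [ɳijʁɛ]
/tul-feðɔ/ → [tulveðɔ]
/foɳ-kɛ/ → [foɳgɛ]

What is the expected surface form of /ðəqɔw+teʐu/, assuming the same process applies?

The data show progressive voicing assimilation: /s/ → [z] after /l/; /χ/ → [ʁ] after /j/; /f/ → [v] after /l/; /k/ → [g] after /ɳ/. In each pair only voicing changes, matching the preceding consonant, while place and manner stay constant.
The rule targets /t/ (voiceless alveolar stop), which sits after the trigger /w/ (voiced).
A voiced alveolar stop is [d], so the surface segment is [d].

[ðəqɔwdeʐu]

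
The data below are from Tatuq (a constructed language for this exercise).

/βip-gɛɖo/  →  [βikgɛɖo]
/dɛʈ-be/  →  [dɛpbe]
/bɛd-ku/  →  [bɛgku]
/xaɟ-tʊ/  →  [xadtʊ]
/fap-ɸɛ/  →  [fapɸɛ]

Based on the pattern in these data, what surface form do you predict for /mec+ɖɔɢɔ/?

The data show regressive place assimilation: /p/ → [k] before /g/; /ʈ/ → [p] before /b/; /d/ → [g] before /k/; /ɟ/ → [d] before /t/. In each pair only place changes, matching the following consonant, while manner and voice stay constant.
No alternation appears in [fapɸɛ]: there the adjacent consonants already agree in place (/p/ and /ɸ/ are both bilabial), so this form is consistent with the same rule.
/c/ is a voiceless palatal stop. The following trigger /ɖ/ is retroflex, so /c/ must become retroflex as well.
Changing only its place to retroflex gives [ʈ] — the voiceless retroflex stop.

[meʈɖɔɢɔ]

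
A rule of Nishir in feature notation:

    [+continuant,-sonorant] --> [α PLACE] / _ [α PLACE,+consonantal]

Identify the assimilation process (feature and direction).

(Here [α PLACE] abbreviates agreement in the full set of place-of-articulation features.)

The rule copies the place features (abbreviated [PLACE]) from the environment onto the target, so the assimilating feature is place.
The conditioning segment sits to the right of the focus bar, meaning the trigger follows the segment that changes — regressive assimilation.

regressive place assimilation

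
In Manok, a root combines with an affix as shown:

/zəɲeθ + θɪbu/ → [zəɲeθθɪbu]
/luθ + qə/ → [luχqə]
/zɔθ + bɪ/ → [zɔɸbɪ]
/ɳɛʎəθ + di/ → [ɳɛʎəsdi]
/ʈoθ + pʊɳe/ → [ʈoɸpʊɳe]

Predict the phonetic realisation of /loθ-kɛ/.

[loxkɛ]

The data show regressive place assimilation: /θ/ → [χ] before /q/; /θ/ → [ɸ] before /b/; /θ/ → [s] before /d/; /θ/ → [ɸ] before /p/. In each pair only place changes, matching the following consonant, while manner and voice stay constant.
Nothing changes in [zəɲeθθɪbu]: there the adjacent consonants already agree in place (/θ/ and /θ/ are both dental), so this form is consistent with the same rule.
The rule targets /θ/ (voiceless dental fricative), which sits before the trigger /k/ (velar).
The voiceless velar fricative is [x], so /θ/ → [x].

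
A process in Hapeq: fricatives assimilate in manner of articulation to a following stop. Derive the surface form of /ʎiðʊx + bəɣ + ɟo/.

The rule targets /x/ (voiceless velar fricative), which sits before the trigger /b/ (stop).
Changing only its manner to stop gives [k] — the voiceless velar stop.
The same rule applies at the second boundary: /ɣ/ → [g] next to /ɟ/.

[ʎiðʊkbəgɟo]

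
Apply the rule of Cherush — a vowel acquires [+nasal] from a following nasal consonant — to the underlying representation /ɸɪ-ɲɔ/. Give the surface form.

[ɸɪ̃ɲɔ]

/ɪ/ sits next to the nasal /ɲ/ and is therefore nasalised to [ɪ̃].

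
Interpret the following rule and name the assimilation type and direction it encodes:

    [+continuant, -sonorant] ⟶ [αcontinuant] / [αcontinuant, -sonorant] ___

progressive manner assimilation

The rule copies [continuant] (continuancy) from the environment onto the target fricatives; since [±continuant] encodes the stop/fricative manner contrast, the assimilating dimension is manner.
Since the environment is written before the underscore, the trigger precedes the target; the direction is progressive.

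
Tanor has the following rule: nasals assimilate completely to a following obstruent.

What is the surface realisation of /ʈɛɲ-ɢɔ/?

/ɲ/ is the segment targeted by the rule; it sits immediately before /ɢ/, so it assimilates completely and surfaces as [ɢ].

[ʈɛɢɢɔ]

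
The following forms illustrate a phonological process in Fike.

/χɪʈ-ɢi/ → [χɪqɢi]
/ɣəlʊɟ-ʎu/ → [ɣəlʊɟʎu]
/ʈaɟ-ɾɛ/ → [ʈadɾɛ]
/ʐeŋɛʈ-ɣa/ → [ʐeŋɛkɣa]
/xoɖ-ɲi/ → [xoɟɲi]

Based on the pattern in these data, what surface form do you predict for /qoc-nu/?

The data show regressive place assimilation: /ʈ/ → [q] before /ɢ/; /ɟ/ → [d] before /ɾ/; /ʈ/ → [k] before /ɣ/; /ɖ/ → [ɟ] before /ɲ/. In each pair only place changes, matching the following consonant, while manner and voice stay constant.
No alternation appears in [ɣəlʊɟʎu]: there the adjacent consonants already agree in place (/ɟ/ and /ʎ/ are both palatal), so this form is consistent with the same rule.
/c/ is a voiceless palatal stop. The following trigger /n/ is alveolar, so /c/ must become alveolar as well.
The voiceless alveolar stop is [t], so /c/ → [t].

[qotnu]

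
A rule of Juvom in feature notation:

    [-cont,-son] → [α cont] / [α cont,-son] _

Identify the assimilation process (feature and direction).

progressive manner assimilation

The shared variable α links the value of [cont] on the target to that of the neighbouring obstruent. [cont] distinguishes stops from fricatives — a manner-of-articulation feature — so this is manner assimilation.
The conditioning segment sits to the left of the focus bar, meaning the trigger precedes the segment that changes — progressive assimilation.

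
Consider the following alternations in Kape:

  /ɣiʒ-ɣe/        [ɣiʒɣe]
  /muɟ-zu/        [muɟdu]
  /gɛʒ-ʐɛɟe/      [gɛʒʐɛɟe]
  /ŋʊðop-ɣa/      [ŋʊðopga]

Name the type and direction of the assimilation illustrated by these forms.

progressive manner assimilation

The segment that alternates is /z/, which surfaces as [d] when adjacent to /ɟ/.
/z/ is a fricative while /ɟ/ is a stop; the output [d] is a stop, matching the trigger — so the feature that spreads is manner.
Place and voice are unchanged, so the assimilation is partial, not total.
The other alternating form patterns the same way: /ɣ/ → [g] after /p/ (fricative → stop, matching a stop) — only manner changes, and always toward the preceding segment.
No alternation appears in [ɣiʒɣe], [gɛʒʐɛɟe]: there the adjacent consonants already agree in manner (/ɣ/ and /ʒ/ are both fricatives; /ʐ/ and /ʒ/ are both fricatives), so these forms are consistent with the same rule.
The trigger is the preceding segment, so the direction is progressive (perseverative).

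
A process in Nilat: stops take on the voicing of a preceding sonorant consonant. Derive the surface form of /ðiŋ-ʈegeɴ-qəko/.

The rule targets /ʈ/ (voiceless retroflex stop), which sits after the trigger /ŋ/ (voiced).
Changing only its voicing to voiced gives [ɖ] — the voiced retroflex stop.
The same rule applies at the second boundary: /q/ → [ɢ] next to /ɴ/.

[ðiŋɖegeɴɢəko]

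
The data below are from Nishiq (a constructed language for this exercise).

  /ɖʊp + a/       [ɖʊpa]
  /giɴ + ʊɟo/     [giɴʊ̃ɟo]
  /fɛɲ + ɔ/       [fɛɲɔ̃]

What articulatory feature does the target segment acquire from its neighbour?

The vowel /ʊ/ surfaces as nasalised [ʊ̃] next to the preceding nasal /ɴ/ — it has acquired the [+nasal] feature of its neighbour.
The other form shows the same pattern: /ɔ/ → [ɔ̃] after /ɲ/ — each time a vowel is nasalised next to a preceding nasal.
No change occurs in [ɖʊpa] because the vowel at the boundary is adjacent to an oral consonant, not a nasal (/a/ next to /p/).

nasality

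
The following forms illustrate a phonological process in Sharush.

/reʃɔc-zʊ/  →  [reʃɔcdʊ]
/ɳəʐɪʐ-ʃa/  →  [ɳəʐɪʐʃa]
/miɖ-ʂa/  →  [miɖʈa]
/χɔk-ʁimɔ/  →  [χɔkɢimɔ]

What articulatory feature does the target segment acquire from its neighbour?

Underlying /z/ is realised as [d] next to /c/; /c/ itself does not change.
The change fricative → stop matches the manner of the preceding /c/, identifying this as manner assimilation.
The same holds elsewhere in the data: /ʂ/ → [ʈ] after /ɖ/ (fricative → stop, matching a stop); /ʁ/ → [ɢ] after /k/ (fricative → stop, matching a stop) — only manner changes, and always toward the preceding segment.
No alternation appears in [ɳəʐɪʐʃa]: there the adjacent consonants already agree in manner (/ʃ/ and /ʐ/ are both fricatives), so this form is consistent with the same rule.

manner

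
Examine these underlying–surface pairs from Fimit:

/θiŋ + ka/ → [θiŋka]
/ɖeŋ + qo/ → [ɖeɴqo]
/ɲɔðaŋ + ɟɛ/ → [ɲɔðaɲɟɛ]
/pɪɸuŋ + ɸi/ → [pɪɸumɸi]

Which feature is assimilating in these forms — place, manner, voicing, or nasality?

place

The segment that alternates is /ŋ/, which surfaces as [ɴ] when adjacent to /q/.
/ŋ/ is velar while /q/ is uvular; the output [ɴ] is uvular, matching the trigger — so the feature that spreads is place.
Checking the remaining alternations: /ŋ/ → [ɲ] before /ɟ/ (velar → palatal, matching palatal); /ŋ/ → [m] before /ɸ/ (velar → bilabial, matching bilabial) — only place changes, and always toward the following segment.
Nothing changes in [θiŋka]: there the adjacent consonants already agree in place (/ŋ/ and /k/ are both velar), so this form is consistent with the same rule.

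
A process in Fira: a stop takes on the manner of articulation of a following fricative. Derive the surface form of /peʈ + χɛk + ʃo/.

The rule targets /ʈ/ (voiceless retroflex stop), which sits before the trigger /χ/ (fricative).
Changing only its manner to fricative gives [ʂ] — the voiceless retroflex fricative.
At the second juncture, /k/ likewise becomes [x] adjacent to /ʃ/.

[peʂχɛxʃo]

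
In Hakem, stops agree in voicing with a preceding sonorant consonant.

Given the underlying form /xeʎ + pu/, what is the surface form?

/p/ is a voiceless bilabial stop. The preceding trigger /ʎ/ is voiced, so /p/ must become voiced as well.
Changing only its voicing to voiced gives [b] — the voiced bilabial stop.

[xeʎbu]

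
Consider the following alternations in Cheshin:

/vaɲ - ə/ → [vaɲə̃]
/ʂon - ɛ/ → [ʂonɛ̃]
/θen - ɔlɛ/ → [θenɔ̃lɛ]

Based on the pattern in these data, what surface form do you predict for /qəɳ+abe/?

[qəɳãbe]

The data show progressive nasality assimilation (vowel nasalisation): /ə/ → [ə̃] after /ɲ/; /ɛ/ → [ɛ̃] after /n/; /ɔ/ → [ɔ̃] after /n/ — a vowel is nasalised by an immediately preceding nasal consonant.
/a/ sits next to the nasal /ɳ/ and is therefore nasalised to [ã].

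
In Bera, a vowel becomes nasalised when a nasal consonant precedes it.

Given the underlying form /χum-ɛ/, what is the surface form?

/ɛ/ sits next to the nasal /m/ and is therefore nasalised to [ɛ̃].

[χumɛ̃]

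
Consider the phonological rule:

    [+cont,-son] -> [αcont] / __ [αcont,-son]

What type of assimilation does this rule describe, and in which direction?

regressive manner assimilation

The shared variable α links the value of [cont] on the target to that of the neighbouring obstruent. [cont] distinguishes stops from fricatives — a manner-of-articulation feature — so this is manner assimilation.
Since the environment is written after the underscore, the trigger follows the target; the direction is regressive.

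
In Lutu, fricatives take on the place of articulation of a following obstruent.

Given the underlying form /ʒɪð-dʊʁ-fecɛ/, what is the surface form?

[ʒɪzdʊvfecɛ]

/ð/ is a voiced dental fricative. The following trigger /d/ is alveolar, so /ð/ must become alveolar as well.
A voiced alveolar fricative is [z], so the surface segment is [z].
The same rule applies at the second boundary: /ʁ/ → [v] next to /f/.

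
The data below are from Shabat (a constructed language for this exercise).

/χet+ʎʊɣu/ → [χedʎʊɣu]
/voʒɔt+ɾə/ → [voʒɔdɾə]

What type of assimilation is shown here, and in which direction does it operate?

regressive voicing assimilation

Comparing underlying and surface forms, /t/ → [d] is the alternation; the neighbouring /ʎ/ is constant.
/t/ is voiceless while /ʎ/ is voiced; the output [d] is voiced, matching the trigger — so the feature that spreads is voicing.
Place and manner are unchanged, so the assimilation is partial, not total.
Checking the remaining alternation: /t/ → [d] before /ɾ/ (voiceless → voiced, matching voiced) — only voicing changes, and always toward the following segment.
The trigger is the following segment, so the direction is regressive (anticipatory).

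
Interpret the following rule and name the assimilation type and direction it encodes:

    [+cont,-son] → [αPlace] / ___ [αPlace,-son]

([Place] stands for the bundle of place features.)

regressive place assimilation

The rule copies the place features (abbreviated [Place]) from the environment onto the target, so the assimilating feature is place.
Since the environment is written after the underscore, the trigger follows the target; the direction is regressive.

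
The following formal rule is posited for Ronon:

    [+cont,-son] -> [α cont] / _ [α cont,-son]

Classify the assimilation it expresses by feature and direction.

The shared variable α links the value of [cont] on the target to that of the neighbouring obstruent. [cont] distinguishes stops from fricatives — a manner-of-articulation feature — so this is manner assimilation.
The conditioning segment sits to the right of the focus bar, meaning the trigger follows the segment that changes — regressive assimilation.

regressive manner assimilation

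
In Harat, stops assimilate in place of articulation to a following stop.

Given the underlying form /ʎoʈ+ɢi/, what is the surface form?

/ʈ/ is a voiceless retroflex stop. The following trigger /ɢ/ is uvular, so /ʈ/ must become uvular as well.
The voiceless uvular stop is [q], so /ʈ/ → [q].

[ʎoqɢi]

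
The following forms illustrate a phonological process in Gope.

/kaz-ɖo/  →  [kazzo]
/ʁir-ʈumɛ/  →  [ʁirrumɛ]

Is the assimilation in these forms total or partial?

total assimilation

The segment that alternates is /ɖ/, which surfaces as [z] when adjacent to /z/.
The output [z] is identical to the trigger /z/ — every feature (place, manner, voicing) has been copied — so this is total assimilation.
The other form behaves the same way: /ʈ/ → [r] after /r/ — in each case the output is a copy of the preceding consonant.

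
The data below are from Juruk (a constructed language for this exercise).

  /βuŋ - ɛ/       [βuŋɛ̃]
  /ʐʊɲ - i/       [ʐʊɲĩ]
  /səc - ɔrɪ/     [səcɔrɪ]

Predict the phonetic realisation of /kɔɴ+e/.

The data show progressive nasality assimilation (vowel nasalisation): /ɛ/ → [ɛ̃] after /ŋ/; /i/ → [ĩ] after /ɲ/ — a vowel is nasalised by an immediately preceding nasal consonant.
No change occurs in [səcɔrɪ] because the vowel at the boundary is adjacent to an oral consonant, not a nasal (/ɔ/ next to /c/).
/e/ sits next to the nasal /ɴ/ and is therefore nasalised to [ẽ].

[kɔɴẽ]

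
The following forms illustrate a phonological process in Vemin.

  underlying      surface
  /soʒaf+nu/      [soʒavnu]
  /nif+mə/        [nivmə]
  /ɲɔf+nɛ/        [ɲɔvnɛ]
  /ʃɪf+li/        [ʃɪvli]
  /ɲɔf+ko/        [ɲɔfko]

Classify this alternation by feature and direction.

regressive voicing assimilation

The segment that alternates is /f/, which surfaces as [v] when adjacent to /n/.
/f/ is voiceless while /n/ is voiced; the output [v] is voiced, matching the trigger — so the feature that spreads is voicing.
Place and manner are unchanged, so the assimilation is partial, not total.
Checking the remaining alternations: /f/ → [v] before /m/ (voiceless → voiced, matching voiced); /f/ → [v] before /l/ (voiceless → voiced, matching voiced) — only voicing changes, and always toward the following segment.
Nothing changes in [ɲɔfko]: there the adjacent consonants already agree in voicing (/f/ and /k/ are both voiceless), so this form is consistent with the same rule.
The trigger is the following segment, so the direction is regressive (anticipatory).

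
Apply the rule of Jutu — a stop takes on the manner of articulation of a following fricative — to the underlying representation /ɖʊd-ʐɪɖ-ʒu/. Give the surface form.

The rule targets /d/ (voiced alveolar stop), which sits before the trigger /ʐ/ (fricative).
Changing only its manner to fricative gives [z] — the voiced alveolar fricative.
At the second juncture, /ɖ/ likewise becomes [ʐ] adjacent to /ʒ/.

[ɖʊzʐɪʐʒu]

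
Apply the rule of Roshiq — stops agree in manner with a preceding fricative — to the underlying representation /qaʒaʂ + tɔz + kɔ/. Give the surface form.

[qaʒaʂsɔzxɔ]

The rule targets /t/ (voiceless alveolar stop), which sits after the trigger /ʂ/ (fricative).
Changing only its manner to fricative gives [s] — the voiceless alveolar fricative.
At the second juncture, /k/ likewise becomes [x] adjacent to /z/.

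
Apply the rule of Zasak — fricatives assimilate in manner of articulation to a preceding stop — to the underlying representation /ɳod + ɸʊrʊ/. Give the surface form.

/ɸ/ is a voiceless bilabial fricative. The preceding trigger /d/ is a stop, so /ɸ/ must become a stop as well.
Changing only its manner to stop gives [p] — the voiceless bilabial stop.

[ɳodpʊrʊ]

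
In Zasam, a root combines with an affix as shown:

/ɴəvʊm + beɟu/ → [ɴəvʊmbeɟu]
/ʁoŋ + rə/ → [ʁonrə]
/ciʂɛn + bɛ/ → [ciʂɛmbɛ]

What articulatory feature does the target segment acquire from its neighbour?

place

Underlying /ŋ/ is realised as [n] next to /r/; /r/ itself does not change.
The change velar → alveolar matches the place of the following /r/, identifying this as place assimilation.
Checking the remaining alternation: /n/ → [m] before /b/ (alveolar → bilabial, matching bilabial) — only place changes, and always toward the following segment.
No alternation appears in [ɴəvʊmbeɟu]: there the adjacent consonants already agree in place (/m/ and /b/ are both bilabial), so this form is consistent with the same rule.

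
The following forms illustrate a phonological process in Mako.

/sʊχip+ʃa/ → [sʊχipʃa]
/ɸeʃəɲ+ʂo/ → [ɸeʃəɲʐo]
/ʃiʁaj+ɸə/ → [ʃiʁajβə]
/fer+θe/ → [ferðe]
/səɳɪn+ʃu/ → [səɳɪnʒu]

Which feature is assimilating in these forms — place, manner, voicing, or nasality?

The segment that alternates is /ʂ/, which surfaces as [ʐ] when adjacent to /ɲ/.
/ʂ/ is voiceless while /ɲ/ is voiced; the output [ʐ] is voiced, matching the trigger — so the feature that spreads is voicing.
The other alternating forms pattern the same way: /ɸ/ → [β] after /j/ (voiceless → voiced, matching voiced); /θ/ → [ð] after /r/ (voiceless → voiced, matching voiced); /ʃ/ → [ʒ] after /n/ (voiceless → voiced, matching voiced) — only voicing changes, and always toward the preceding segment.
Nothing changes in [sʊχipʃa]: there the adjacent consonants already agree in voicing (/ʃ/ and /p/ are both voiceless), so this form is consistent with the same rule.

voicing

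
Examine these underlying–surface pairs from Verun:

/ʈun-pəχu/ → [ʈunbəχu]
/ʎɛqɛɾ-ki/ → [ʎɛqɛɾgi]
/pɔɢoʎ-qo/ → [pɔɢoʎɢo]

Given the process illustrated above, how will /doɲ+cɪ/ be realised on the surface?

The data show progressive voicing assimilation: /p/ → [b] after /n/; /k/ → [g] after /ɾ/; /q/ → [ɢ] after /ʎ/. In each pair only voicing changes, matching the preceding consonant, while place and manner stay constant.
The rule targets /c/ (voiceless palatal stop), which sits after the trigger /ɲ/ (voiced).
The voiced palatal stop is [ɟ], so /c/ → [ɟ].

[doɲɟɪ]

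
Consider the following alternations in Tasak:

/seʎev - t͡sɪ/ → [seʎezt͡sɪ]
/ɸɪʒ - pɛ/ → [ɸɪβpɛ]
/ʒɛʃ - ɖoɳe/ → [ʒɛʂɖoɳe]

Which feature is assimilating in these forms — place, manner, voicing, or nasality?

Underlying /v/ is realised as [z] next to /t͡s/; /t͡s/ itself does not change.
The change labiodental → alveolar matches the place of the following /t͡s/, identifying this as place assimilation.
Checking the remaining alternations: /ʒ/ → [β] before /p/ (postalveolar → bilabial, matching bilabial); /ʃ/ → [ʂ] before /ɖ/ (postalveolar → retroflex, matching retroflex) — only place changes, and always toward the following segment.

place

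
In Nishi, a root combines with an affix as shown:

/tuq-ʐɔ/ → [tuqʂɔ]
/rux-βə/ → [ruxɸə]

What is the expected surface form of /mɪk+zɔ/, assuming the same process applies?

[mɪksɔ]

The data show progressive voicing assimilation: /ʐ/ → [ʂ] after /q/; /β/ → [ɸ] after /x/. In each pair only voicing changes, matching the preceding consonant, while place and manner stay constant.
The rule targets /z/ (voiced alveolar fricative), which sits after the trigger /k/ (voiceless).
Changing only its voicing to voiceless gives [s] — the voiceless alveolar fricative.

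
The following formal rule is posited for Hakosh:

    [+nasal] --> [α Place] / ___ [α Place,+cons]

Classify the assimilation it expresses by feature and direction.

The shared variable α links the value of the place features (abbreviated [Place]) on the target to the same value on the neighbouring segment, so place is the feature that assimilates.
Since the environment is written after the underscore, the trigger follows the target; the direction is regressive.

regressive place assimilation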